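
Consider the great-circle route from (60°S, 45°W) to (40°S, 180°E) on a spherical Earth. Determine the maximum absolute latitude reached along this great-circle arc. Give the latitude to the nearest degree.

The great circle lies in the plane with unit normal n̂ = (p₁ × p₂)/|p₁ × p₂|.
Here n̂_z ≈ -0.283; the vertex latitude is φ_max = arccos|n̂_z| ≈ 73.6°.
Check via Clairaut: cos φ_max = |cos φ₁| · sin C = cos(60.0°)·sin(145.6°) ≈ 0.283, again giving ≈ 73.6°.

≈ 74°S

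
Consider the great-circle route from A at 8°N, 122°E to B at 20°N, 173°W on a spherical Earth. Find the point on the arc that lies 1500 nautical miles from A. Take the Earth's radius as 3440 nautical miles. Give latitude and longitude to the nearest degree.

Convert each endpoint to a unit vector on the sphere (x = cos φ cos λ, y = cos φ sin λ, z = sin φ).
The central angle between the endpoints is δ = arccos(p₁·p₂) ≈ 1.114 rad (63.8°). The total great-circle distance is δ·R ≈ 1.114 × 3440 ≈ 3833 nmi, so the target fraction is f = 1500/3833 ≈ 0.391.
Interpolate at f ≈ 0.391 with slerp weights a = sin((1−f)δ)/sin δ ≈ 0.699, b = sin(fδ)/sin δ ≈ 0.471.
p = a·p₁ + b·p₂ ≈ (-0.806, 0.533, 0.258); φ = arcsin(p_z) ≈ 14.96°, λ = atan2(p_y, p_x) ≈ 146.51°.

≈ 15°N, 147°E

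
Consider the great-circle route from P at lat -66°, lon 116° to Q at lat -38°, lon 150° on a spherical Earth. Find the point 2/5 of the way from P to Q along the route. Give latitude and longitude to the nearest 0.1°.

≈ lat -55.9°, lon 135.3°

Write both endpoints as unit vectors p₁, p₂ with components (cos φ cos λ, cos φ sin λ, sin φ).
The central angle between the endpoints is δ = arccos(p₁·p₂) ≈ 0.595 rad (34.1°).
Interpolate at f = 2/5 with slerp weights a = sin((1−f)δ)/sin δ ≈ 0.623, b = sin(fδ)/sin δ ≈ 0.421.
p = a·p₁ + b·p₂ ≈ (-0.398, 0.394, -0.829); φ = arcsin(p_z) ≈ -55.95°, λ = atan2(p_y, p_x) ≈ 135.33°.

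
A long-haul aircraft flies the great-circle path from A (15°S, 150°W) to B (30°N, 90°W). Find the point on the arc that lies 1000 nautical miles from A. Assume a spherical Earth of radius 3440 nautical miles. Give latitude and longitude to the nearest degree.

≈ (4°S, 137°W)

From cos δ = sin φ₁ sin φ₂ + cos φ₁ cos φ₂ cos Δλ, the central angle is δ ≈ 1.278 rad (73.2°). The total great-circle distance is δ·R ≈ 1.278 × 3440 ≈ 4396 nmi, so the target fraction is f = 1000/4396 ≈ 0.228.
Interpolate at f ≈ 0.228 with slerp weights a = sin((1−f)δ)/sin δ ≈ 0.872, b = sin(fδ)/sin δ ≈ 0.299.
p = a·p₁ + b·p₂ ≈ (-0.729, -0.680, -0.076); φ = arcsin(p_z) ≈ -4.35°, λ = atan2(p_y, p_x) ≈ -136.99°.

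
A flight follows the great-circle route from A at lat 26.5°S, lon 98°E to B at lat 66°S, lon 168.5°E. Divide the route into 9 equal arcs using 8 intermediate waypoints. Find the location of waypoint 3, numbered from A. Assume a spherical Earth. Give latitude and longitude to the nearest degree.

From cos δ = sin φ₁ sin φ₂ + cos φ₁ cos φ₂ cos Δλ, the central angle is δ ≈ 1.013 rad (58.1°).
Interpolate at f = 3/9 with slerp weights a = sin((1−f)δ)/sin δ ≈ 0.737, b = sin(fδ)/sin δ ≈ 0.391.
p = a·p₁ + b·p₂ ≈ (-0.247, 0.685, -0.686); φ = arcsin(p_z) ≈ -43.28°, λ = atan2(p_y, p_x) ≈ 109.87°.

≈ lat 43°S, lon 110°E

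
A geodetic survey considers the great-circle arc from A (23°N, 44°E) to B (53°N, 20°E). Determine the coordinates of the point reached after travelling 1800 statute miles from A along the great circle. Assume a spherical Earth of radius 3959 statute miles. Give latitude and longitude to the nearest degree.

≈ (46°N, 28°E)

The haversine formula gives a central angle δ ≈ 0.613 rad (35.1°) between the endpoints. The total great-circle distance is δ·R ≈ 0.613 × 3959 ≈ 2425 mi, so the target fraction is f = 1800/2425 ≈ 0.742.
Interpolate at f ≈ 0.742 with slerp weights a = sin((1−f)δ)/sin δ ≈ 0.274, b = sin(fδ)/sin δ ≈ 0.764.
p = a·p₁ + b·p₂ ≈ (0.613, 0.332, 0.717); φ = arcsin(p_z) ≈ 45.79°, λ = atan2(p_y, p_x) ≈ 28.45°.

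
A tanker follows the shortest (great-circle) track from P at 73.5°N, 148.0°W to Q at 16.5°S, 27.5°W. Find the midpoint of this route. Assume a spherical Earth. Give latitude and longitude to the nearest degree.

Write both endpoints as unit vectors p₁, p₂ with components (cos φ cos λ, cos φ sin λ, sin φ).
The central angle between the endpoints is δ = arccos(p₁·p₂) ≈ 1.994 rad (114.2°).
Interpolate at f = 1/2 with slerp weights a = sin((1−f)δ)/sin δ ≈ 0.921, b = sin(fδ)/sin δ ≈ 0.921.
p = a·p₁ + b·p₂ ≈ (0.561, -0.546, 0.621); φ = arcsin(p_z) ≈ 38.42°, λ = atan2(p_y, p_x) ≈ -44.22°.

≈ 38°N, 44°W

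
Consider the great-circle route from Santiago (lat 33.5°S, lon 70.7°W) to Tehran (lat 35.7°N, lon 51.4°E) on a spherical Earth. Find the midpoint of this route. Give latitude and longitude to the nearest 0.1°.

Convert each endpoint to a unit vector on the sphere (x = cos φ cos λ, y = cos φ sin λ, z = sin φ).
The central angle between the endpoints is δ = arccos(p₁·p₂) ≈ 2.321 rad (133.0°).
Interpolate at f = 1/2 with slerp weights a = sin((1−f)δ)/sin δ ≈ 1.254, b = sin(fδ)/sin δ ≈ 1.254.
p = a·p₁ + b·p₂ ≈ (0.981, -0.191, 0.040); φ = arcsin(p_z) ≈ 2.27°, λ = atan2(p_y, p_x) ≈ -11.02°.

≈ lat 2.3°N, lon 11.0°W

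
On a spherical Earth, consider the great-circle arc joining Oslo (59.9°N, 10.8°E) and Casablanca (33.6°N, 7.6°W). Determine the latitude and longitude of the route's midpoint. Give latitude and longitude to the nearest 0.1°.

≈ 47.1°N, 0.7°W

Convert each endpoint to a unit vector on the sphere (x = cos φ cos λ, y = cos φ sin λ, z = sin φ).
The central angle between the endpoints is δ = arccos(p₁·p₂) ≈ 0.505 rad (28.9°).
Interpolate at f = 1/2 with slerp weights a = sin((1−f)δ)/sin δ ≈ 0.516, b = sin(fδ)/sin δ ≈ 0.516.
p = a·p₁ + b·p₂ ≈ (0.681, -0.008, 0.733); φ = arcsin(p_z) ≈ 47.10°, λ = atan2(p_y, p_x) ≈ -0.70°.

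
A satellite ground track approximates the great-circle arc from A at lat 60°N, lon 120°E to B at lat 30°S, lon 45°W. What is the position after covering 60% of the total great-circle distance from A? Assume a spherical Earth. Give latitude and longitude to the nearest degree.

≈ lat 28°N, lon 31°W

Write both endpoints as unit vectors p₁, p₂ with components (cos φ cos λ, cos φ sin λ, sin φ).
The central angle between the endpoints is δ = arccos(p₁·p₂) ≈ 2.589 rad (148.4°).
Interpolate at f = 0.60 with slerp weights a = sin((1−f)δ)/sin δ ≈ 1.639, b = sin(fδ)/sin δ ≈ 1.905.
p = a·p₁ + b·p₂ ≈ (0.757, -0.457, 0.467); φ = arcsin(p_z) ≈ 27.84°, λ = atan2(p_y, p_x) ≈ -31.12°.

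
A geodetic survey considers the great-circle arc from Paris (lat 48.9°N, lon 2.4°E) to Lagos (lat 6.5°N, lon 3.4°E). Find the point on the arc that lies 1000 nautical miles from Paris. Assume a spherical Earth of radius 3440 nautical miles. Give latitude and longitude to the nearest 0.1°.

≈ lat 32.2°N, lon 2.9°E

Write both endpoints as unit vectors p₁, p₂ with components (cos φ cos λ, cos φ sin λ, sin φ).
The central angle between the endpoints is δ = arccos(p₁·p₂) ≈ 0.740 rad (42.4°). The total great-circle distance is δ·R ≈ 0.740 × 3440 ≈ 2546 nmi, so the target fraction is f = 1000/2546 ≈ 0.393.
Interpolate at f ≈ 0.393 with slerp weights a = sin((1−f)δ)/sin δ ≈ 0.644, b = sin(fδ)/sin δ ≈ 0.425.
p = a·p₁ + b·p₂ ≈ (0.845, 0.043, 0.534); φ = arcsin(p_z) ≈ 32.25°, λ = atan2(p_y, p_x) ≈ 2.90°.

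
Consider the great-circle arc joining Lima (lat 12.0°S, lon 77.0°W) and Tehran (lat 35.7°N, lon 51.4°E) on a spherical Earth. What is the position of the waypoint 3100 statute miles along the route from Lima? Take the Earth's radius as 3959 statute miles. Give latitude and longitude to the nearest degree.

≈ lat 15°N, lon 41°W

The haversine formula gives a central angle δ ≈ 2.233 rad (127.9°) between the endpoints. The total great-circle distance is δ·R ≈ 2.233 × 3959 ≈ 8840 mi, so the target fraction is f = 3100/8840 ≈ 0.351.
Interpolate at f ≈ 0.351 with slerp weights a = sin((1−f)δ)/sin δ ≈ 1.259, b = sin(fδ)/sin δ ≈ 0.894.
p = a·p₁ + b·p₂ ≈ (0.730, -0.632, 0.260); φ = arcsin(p_z) ≈ 15.08°, λ = atan2(p_y, p_x) ≈ -40.88°.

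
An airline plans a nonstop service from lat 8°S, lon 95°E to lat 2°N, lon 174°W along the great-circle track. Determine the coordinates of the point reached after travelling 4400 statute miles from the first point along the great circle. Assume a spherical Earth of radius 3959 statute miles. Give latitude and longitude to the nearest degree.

≈ lat 2°S, lon 159°E

Write both endpoints as unit vectors p₁, p₂ with components (cos φ cos λ, cos φ sin λ, sin φ).
The central angle between the endpoints is δ = arccos(p₁·p₂) ≈ 1.593 rad (91.3°). The total great-circle distance is δ·R ≈ 1.593 × 3959 ≈ 6306 mi, so the target fraction is f = 4400/6306 ≈ 0.698.
Interpolate at f ≈ 0.698 with slerp weights a = sin((1−f)δ)/sin δ ≈ 0.463, b = sin(fδ)/sin δ ≈ 0.897.
p = a·p₁ + b·p₂ ≈ (-0.931, 0.363, -0.033); φ = arcsin(p_z) ≈ -1.90°, λ = atan2(p_y, p_x) ≈ 158.68°.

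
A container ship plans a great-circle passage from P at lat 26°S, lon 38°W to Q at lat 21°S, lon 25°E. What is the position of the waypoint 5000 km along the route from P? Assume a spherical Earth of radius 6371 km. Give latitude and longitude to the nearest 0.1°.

Convert each endpoint to a unit vector on the sphere (x = cos φ cos λ, y = cos φ sin λ, z = sin φ).
The central angle between the endpoints is δ = arccos(p₁·p₂) ≈ 1.003 rad (57.4°). The total great-circle distance is δ·R ≈ 1.003 × 6371 ≈ 6388 km, so the target fraction is f = 5000/6388 ≈ 0.783.
Interpolate at f ≈ 0.783 with slerp weights a = sin((1−f)δ)/sin δ ≈ 0.256, b = sin(fδ)/sin δ ≈ 0.838.
p = a·p₁ + b·p₂ ≈ (0.891, 0.189, -0.413); φ = arcsin(p_z) ≈ -24.39°, λ = atan2(p_y, p_x) ≈ 11.97°.

≈ lat 24.4°S, lon 12.0°E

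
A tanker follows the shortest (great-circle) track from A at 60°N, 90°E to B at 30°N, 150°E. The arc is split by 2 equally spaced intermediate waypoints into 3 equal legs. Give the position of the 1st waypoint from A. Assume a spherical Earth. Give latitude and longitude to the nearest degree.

Convert each endpoint to a unit vector on the sphere (x = cos φ cos λ, y = cos φ sin λ, z = sin φ).
The central angle between the endpoints is δ = arccos(p₁·p₂) ≈ 0.864 rad (49.5°).
Interpolate at f = 1/3 with slerp weights a = sin((1−f)δ)/sin δ ≈ 0.716, b = sin(fδ)/sin δ ≈ 0.373.
p = a·p₁ + b·p₂ ≈ (-0.280, 0.520, 0.807); φ = arcsin(p_z) ≈ 53.81°, λ = atan2(p_y, p_x) ≈ 118.32°.

≈ 54°N, 118°E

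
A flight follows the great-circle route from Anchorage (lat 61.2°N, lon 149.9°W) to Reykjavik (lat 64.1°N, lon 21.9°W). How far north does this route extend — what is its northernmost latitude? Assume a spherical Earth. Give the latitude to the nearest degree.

The great circle lies in the plane with unit normal n̂ = (p₁ × p₂)/|p₁ × p₂|.
Here n̂_z ≈ +0.220; the vertex latitude is φ_max = arccos|n̂_z| ≈ 77.3°.
Check via Clairaut: cos φ_max = |cos φ₁| · sin C = cos(61.2°)·sin(27.2°) ≈ 0.220, again giving ≈ 77.3°.

≈ 77°N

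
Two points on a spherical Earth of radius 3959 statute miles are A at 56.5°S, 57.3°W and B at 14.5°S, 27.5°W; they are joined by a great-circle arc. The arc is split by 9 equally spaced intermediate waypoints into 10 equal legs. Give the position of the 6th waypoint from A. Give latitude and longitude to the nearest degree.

≈ 32°S, 36°W

Write both endpoints as unit vectors p₁, p₂ with components (cos φ cos λ, cos φ sin λ, sin φ).
The central angle between the endpoints is δ = arccos(p₁·p₂) ≈ 0.833 rad (47.7°).
Interpolate at f = 6/10 with slerp weights a = sin((1−f)δ)/sin δ ≈ 0.442, b = sin(fδ)/sin δ ≈ 0.648.
p = a·p₁ + b·p₂ ≈ (0.688, -0.495, -0.531); φ = arcsin(p_z) ≈ -32.06°, λ = atan2(p_y, p_x) ≈ -35.73°.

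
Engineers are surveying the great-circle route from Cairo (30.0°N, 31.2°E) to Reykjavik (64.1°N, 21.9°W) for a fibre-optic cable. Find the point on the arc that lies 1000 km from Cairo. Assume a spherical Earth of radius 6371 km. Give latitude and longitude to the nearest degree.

≈ 38°N, 26°E

Write both endpoints as unit vectors p₁, p₂ with components (cos φ cos λ, cos φ sin λ, sin φ).
The central angle between the endpoints is δ = arccos(p₁·p₂) ≈ 0.827 rad (47.4°). The total great-circle distance is δ·R ≈ 0.827 × 6371 ≈ 5270 km, so the target fraction is f = 1000/5270 ≈ 0.190.
Interpolate at f ≈ 0.190 with slerp weights a = sin((1−f)δ)/sin δ ≈ 0.844, b = sin(fδ)/sin δ ≈ 0.212.
p = a·p₁ + b·p₂ ≈ (0.711, 0.344, 0.613); φ = arcsin(p_z) ≈ 37.81°, λ = atan2(p_y, p_x) ≈ 25.81°.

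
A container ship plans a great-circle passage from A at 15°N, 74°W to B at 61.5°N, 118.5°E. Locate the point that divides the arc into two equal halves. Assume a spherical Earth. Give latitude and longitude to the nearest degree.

Convert each endpoint to a unit vector on the sphere (x = cos φ cos λ, y = cos φ sin λ, z = sin φ).
The central angle between the endpoints is δ = arccos(p₁·p₂) ≈ 1.795 rad (102.9°).
Interpolate at f = 1/2 with slerp weights a = sin((1−f)δ)/sin δ ≈ 0.802, b = sin(fδ)/sin δ ≈ 0.802.
p = a·p₁ + b·p₂ ≈ (0.031, -0.408, 0.912); φ = arcsin(p_z) ≈ 65.83°, λ = atan2(p_y, p_x) ≈ -85.67°.

≈ 66°N, 86°W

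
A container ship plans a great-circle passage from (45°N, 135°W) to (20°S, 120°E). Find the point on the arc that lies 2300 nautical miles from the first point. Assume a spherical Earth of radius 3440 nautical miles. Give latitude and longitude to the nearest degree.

≈ (31°N, 179°E)

Convert each endpoint to a unit vector on the sphere (x = cos φ cos λ, y = cos φ sin λ, z = sin φ).
The central angle between the endpoints is δ = arccos(p₁·p₂) ≈ 1.997 rad (114.4°). The total great-circle distance is δ·R ≈ 1.997 × 3440 ≈ 6871 nmi, so the target fraction is f = 2300/6871 ≈ 0.335.
Interpolate at f ≈ 0.335 with slerp weights a = sin((1−f)δ)/sin δ ≈ 1.066, b = sin(fδ)/sin δ ≈ 0.681.
p = a·p₁ + b·p₂ ≈ (-0.853, 0.021, 0.521); φ = arcsin(p_z) ≈ 31.41°, λ = atan2(p_y, p_x) ≈ 178.60°.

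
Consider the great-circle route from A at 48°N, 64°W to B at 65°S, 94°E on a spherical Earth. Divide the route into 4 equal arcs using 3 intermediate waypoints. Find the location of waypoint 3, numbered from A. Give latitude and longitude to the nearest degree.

≈ 62°S, 6°W

Convert each endpoint to a unit vector on the sphere (x = cos φ cos λ, y = cos φ sin λ, z = sin φ).
The central angle between the endpoints is δ = arccos(p₁·p₂) ≈ 2.781 rad (159.3°).
Interpolate at f = 3/4 with slerp weights a = sin((1−f)δ)/sin δ ≈ 1.816, b = sin(fδ)/sin δ ≈ 2.467.
p = a·p₁ + b·p₂ ≈ (0.460, -0.052, -0.886); φ = arcsin(p_z) ≈ -62.43°, λ = atan2(p_y, p_x) ≈ -6.45°.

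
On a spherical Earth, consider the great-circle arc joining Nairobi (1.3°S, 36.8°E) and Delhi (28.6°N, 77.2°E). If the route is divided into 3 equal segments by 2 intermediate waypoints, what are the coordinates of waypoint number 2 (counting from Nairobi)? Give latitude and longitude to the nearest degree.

Convert each endpoint to a unit vector on the sphere (x = cos φ cos λ, y = cos φ sin λ, z = sin φ).
The central angle between the endpoints is δ = arccos(p₁·p₂) ≈ 0.853 rad (48.9°).
Interpolate at f = 2/3 with slerp weights a = sin((1−f)δ)/sin δ ≈ 0.372, b = sin(fδ)/sin δ ≈ 0.715.
p = a·p₁ + b·p₂ ≈ (0.437, 0.835, 0.334); φ = arcsin(p_z) ≈ 19.50°, λ = atan2(p_y, p_x) ≈ 62.37°.

≈ (19°N, 62°E)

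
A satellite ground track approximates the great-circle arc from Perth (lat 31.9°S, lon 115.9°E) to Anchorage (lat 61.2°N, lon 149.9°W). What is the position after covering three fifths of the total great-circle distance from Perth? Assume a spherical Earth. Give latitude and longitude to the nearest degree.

≈ lat 30°N, lon 153°E

Convert each endpoint to a unit vector on the sphere (x = cos φ cos λ, y = cos φ sin λ, z = sin φ).
The central angle between the endpoints is δ = arccos(p₁·p₂) ≈ 2.086 rad (119.5°).
Interpolate at f = 3/5 with slerp weights a = sin((1−f)δ)/sin δ ≈ 0.852, b = sin(fδ)/sin δ ≈ 1.091.
p = a·p₁ + b·p₂ ≈ (-0.771, 0.387, 0.506); φ = arcsin(p_z) ≈ 30.42°, λ = atan2(p_y, p_x) ≈ 153.35°.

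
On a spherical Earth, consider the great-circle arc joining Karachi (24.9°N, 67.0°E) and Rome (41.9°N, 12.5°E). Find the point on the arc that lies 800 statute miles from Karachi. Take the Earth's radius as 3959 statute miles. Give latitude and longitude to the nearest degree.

Convert each endpoint to a unit vector on the sphere (x = cos φ cos λ, y = cos φ sin λ, z = sin φ).
The central angle between the endpoints is δ = arccos(p₁·p₂) ≈ 0.832 rad (47.7°). The total great-circle distance is δ·R ≈ 0.832 × 3959 ≈ 3295 mi, so the target fraction is f = 800/3295 ≈ 0.243.
Interpolate at f ≈ 0.243 with slerp weights a = sin((1−f)δ)/sin δ ≈ 0.797, b = sin(fδ)/sin δ ≈ 0.271.
p = a·p₁ + b·p₂ ≈ (0.480, 0.709, 0.517); φ = arcsin(p_z) ≈ 31.12°, λ = atan2(p_y, p_x) ≈ 55.92°.

≈ 31°N, 56°E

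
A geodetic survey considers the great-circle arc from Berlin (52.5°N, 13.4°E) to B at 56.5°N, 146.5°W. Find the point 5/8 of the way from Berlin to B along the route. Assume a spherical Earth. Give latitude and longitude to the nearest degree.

Write both endpoints as unit vectors p₁, p₂ with components (cos φ cos λ, cos φ sin λ, sin φ).
The central angle between the endpoints is δ = arccos(p₁·p₂) ≈ 1.217 rad (69.8°).
Interpolate at f = 5/8 with slerp weights a = sin((1−f)δ)/sin δ ≈ 0.470, b = sin(fδ)/sin δ ≈ 0.735.
p = a·p₁ + b·p₂ ≈ (-0.060, -0.158, 0.986); φ = arcsin(p_z) ≈ 80.29°, λ = atan2(p_y, p_x) ≈ -110.85°.

≈ 80°N, 111°W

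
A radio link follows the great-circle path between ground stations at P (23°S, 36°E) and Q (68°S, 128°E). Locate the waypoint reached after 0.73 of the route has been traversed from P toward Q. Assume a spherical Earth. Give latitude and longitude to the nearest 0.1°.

≈ (64.2°S, 81.4°E)

From cos δ = sin φ₁ sin φ₂ + cos φ₁ cos φ₂ cos Δλ, the central angle is δ ≈ 1.213 rad (69.5°).
Interpolate at f = 0.73 with slerp weights a = sin((1−f)δ)/sin δ ≈ 0.343, b = sin(fδ)/sin δ ≈ 0.827.
p = a·p₁ + b·p₂ ≈ (0.065, 0.430, -0.901); φ = arcsin(p_z) ≈ -64.23°, λ = atan2(p_y, p_x) ≈ 81.38°.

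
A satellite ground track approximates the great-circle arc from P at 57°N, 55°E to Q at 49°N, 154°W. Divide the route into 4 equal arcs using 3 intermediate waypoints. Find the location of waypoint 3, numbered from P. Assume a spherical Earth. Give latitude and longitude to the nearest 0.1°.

The haversine formula gives a central angle δ ≈ 1.245 rad (71.3°) between the endpoints.
Interpolate at f = 3/4 with slerp weights a = sin((1−f)δ)/sin δ ≈ 0.323, b = sin(fδ)/sin δ ≈ 0.848.
p = a·p₁ + b·p₂ ≈ (-0.399, -0.100, 0.911); φ = arcsin(p_z) ≈ 65.69°, λ = atan2(p_y, p_x) ≈ -165.97°.

≈ 65.7°N, 166.0°W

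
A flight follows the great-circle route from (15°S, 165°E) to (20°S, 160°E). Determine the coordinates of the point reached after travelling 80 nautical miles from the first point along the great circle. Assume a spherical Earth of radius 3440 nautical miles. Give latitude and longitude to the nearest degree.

≈ (16°S, 164°E)

From cos δ = sin φ₁ sin φ₂ + cos φ₁ cos φ₂ cos Δλ, the central angle is δ ≈ 0.121 rad (6.9°). The total great-circle distance is δ·R ≈ 0.121 × 3440 ≈ 415 nmi, so the target fraction is f = 80/415 ≈ 0.193.
Interpolate at f ≈ 0.193 with slerp weights a = sin((1−f)δ)/sin δ ≈ 0.808, b = sin(fδ)/sin δ ≈ 0.193.
p = a·p₁ + b·p₂ ≈ (-0.924, 0.264, -0.275); φ = arcsin(p_z) ≈ -15.97°, λ = atan2(p_y, p_x) ≈ 164.06°.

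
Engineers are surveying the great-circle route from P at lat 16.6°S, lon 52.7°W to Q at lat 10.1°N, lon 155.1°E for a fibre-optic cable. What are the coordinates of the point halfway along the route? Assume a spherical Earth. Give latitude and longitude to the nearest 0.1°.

Write both endpoints as unit vectors p₁, p₂ with components (cos φ cos λ, cos φ sin λ, sin φ).
The central angle between the endpoints is δ = arccos(p₁·p₂) ≈ 2.657 rad (152.2°).
Interpolate at f = 1/2 with slerp weights a = sin((1−f)δ)/sin δ ≈ 2.082, b = sin(fδ)/sin δ ≈ 2.082.
p = a·p₁ + b·p₂ ≈ (-0.650, -0.724, -0.230); φ = arcsin(p_z) ≈ -13.28°, λ = atan2(p_y, p_x) ≈ -131.92°.

≈ lat 13.3°S, lon 131.9°W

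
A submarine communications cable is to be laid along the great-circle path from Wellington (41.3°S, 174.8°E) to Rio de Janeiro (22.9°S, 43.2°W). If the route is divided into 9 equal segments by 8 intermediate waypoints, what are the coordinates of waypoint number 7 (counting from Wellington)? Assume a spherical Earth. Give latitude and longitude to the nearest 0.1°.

Write both endpoints as unit vectors p₁, p₂ with components (cos φ cos λ, cos φ sin λ, sin φ).
The central angle between the endpoints is δ = arccos(p₁·p₂) ≈ 1.863 rad (106.8°).
Interpolate at f = 7/9 with slerp weights a = sin((1−f)δ)/sin δ ≈ 0.420, b = sin(fδ)/sin δ ≈ 1.037.
p = a·p₁ + b·p₂ ≈ (0.382, -0.625, -0.681); φ = arcsin(p_z) ≈ -42.90°, λ = atan2(p_y, p_x) ≈ -58.59°.

≈ 42.9°S, 58.6°W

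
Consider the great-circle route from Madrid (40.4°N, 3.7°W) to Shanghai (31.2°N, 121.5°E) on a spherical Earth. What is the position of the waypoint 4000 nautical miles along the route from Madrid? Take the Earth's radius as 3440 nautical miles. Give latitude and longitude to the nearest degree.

≈ 49°N, 97°E

From cos δ = sin φ₁ sin φ₂ + cos φ₁ cos φ₂ cos Δλ, the central angle is δ ≈ 1.611 rad (92.3°). The total great-circle distance is δ·R ≈ 1.611 × 3440 ≈ 5540 nmi, so the target fraction is f = 4000/5540 ≈ 0.722.
Interpolate at f ≈ 0.722 with slerp weights a = sin((1−f)δ)/sin δ ≈ 0.433, b = sin(fδ)/sin δ ≈ 0.919.
p = a·p₁ + b·p₂ ≈ (-0.081, 0.649, 0.757); φ = arcsin(p_z) ≈ 49.17°, λ = atan2(p_y, p_x) ≈ 97.14°.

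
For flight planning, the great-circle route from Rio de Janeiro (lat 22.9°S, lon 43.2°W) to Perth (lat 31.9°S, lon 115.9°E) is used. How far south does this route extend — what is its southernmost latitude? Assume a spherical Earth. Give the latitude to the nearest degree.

The great circle lies in the plane with unit normal n̂ = (p₁ × p₂)/|p₁ × p₂|.
Here n̂_z ≈ +0.328; the vertex latitude is φ_max = arccos|n̂_z| ≈ 70.9°.

≈ 71°S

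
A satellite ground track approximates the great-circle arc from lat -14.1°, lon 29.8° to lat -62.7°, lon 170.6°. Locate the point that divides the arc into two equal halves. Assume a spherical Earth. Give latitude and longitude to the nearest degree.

≈ lat -59°, lon 55°

Write both endpoints as unit vectors p₁, p₂ with components (cos φ cos λ, cos φ sin λ, sin φ).
The central angle between the endpoints is δ = arccos(p₁·p₂) ≈ 1.699 rad (97.4°).
Interpolate at f = 1/2 with slerp weights a = sin((1−f)δ)/sin δ ≈ 0.757, b = sin(fδ)/sin δ ≈ 0.757.
p = a·p₁ + b·p₂ ≈ (0.295, 0.422, -0.857); φ = arcsin(p_z) ≈ -59.03°, λ = atan2(p_y, p_x) ≈ 55.06°.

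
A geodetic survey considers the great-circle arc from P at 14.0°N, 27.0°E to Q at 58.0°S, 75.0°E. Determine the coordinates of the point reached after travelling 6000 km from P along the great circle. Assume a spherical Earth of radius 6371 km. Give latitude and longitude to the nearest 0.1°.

≈ 35.3°S, 50.2°E

Convert each endpoint to a unit vector on the sphere (x = cos φ cos λ, y = cos φ sin λ, z = sin φ).
The central angle between the endpoints is δ = arccos(p₁·p₂) ≈ 1.431 rad (82.0°). The total great-circle distance is δ·R ≈ 1.431 × 6371 ≈ 9120 km, so the target fraction is f = 6000/9120 ≈ 0.658.
Interpolate at f ≈ 0.658 with slerp weights a = sin((1−f)δ)/sin δ ≈ 0.475, b = sin(fδ)/sin δ ≈ 0.817.
p = a·p₁ + b·p₂ ≈ (0.523, 0.627, -0.578); φ = arcsin(p_z) ≈ -35.28°, λ = atan2(p_y, p_x) ≈ 50.20°.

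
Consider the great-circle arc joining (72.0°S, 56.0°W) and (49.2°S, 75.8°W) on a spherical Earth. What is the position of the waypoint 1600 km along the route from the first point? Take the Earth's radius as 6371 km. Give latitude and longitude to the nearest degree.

Write both endpoints as unit vectors p₁, p₂ with components (cos φ cos λ, cos φ sin λ, sin φ).
The central angle between the endpoints is δ = arccos(p₁·p₂) ≈ 0.428 rad (24.5°). The total great-circle distance is δ·R ≈ 0.428 × 6371 ≈ 2725 km, so the target fraction is f = 1600/2725 ≈ 0.587.
Interpolate at f ≈ 0.587 with slerp weights a = sin((1−f)δ)/sin δ ≈ 0.423, b = sin(fδ)/sin δ ≈ 0.599.
p = a·p₁ + b·p₂ ≈ (0.169, -0.488, -0.856); φ = arcsin(p_z) ≈ -58.90°, λ = atan2(p_y, p_x) ≈ -70.88°.

≈ (59°S, 71°W)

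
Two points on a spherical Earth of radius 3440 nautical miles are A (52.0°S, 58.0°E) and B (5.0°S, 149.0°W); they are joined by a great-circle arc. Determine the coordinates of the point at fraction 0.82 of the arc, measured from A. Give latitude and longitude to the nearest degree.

Convert each endpoint to a unit vector on the sphere (x = cos φ cos λ, y = cos φ sin λ, z = sin φ).
The central angle between the endpoints is δ = arccos(p₁·p₂) ≈ 2.069 rad (118.5°).
Interpolate at f = 0.82 with slerp weights a = sin((1−f)δ)/sin δ ≈ 0.414, b = sin(fδ)/sin δ ≈ 1.129.
p = a·p₁ + b·p₂ ≈ (-0.829, -0.363, -0.425); φ = arcsin(p_z) ≈ -25.14°, λ = atan2(p_y, p_x) ≈ -156.35°.

≈ (25°S, 156°W)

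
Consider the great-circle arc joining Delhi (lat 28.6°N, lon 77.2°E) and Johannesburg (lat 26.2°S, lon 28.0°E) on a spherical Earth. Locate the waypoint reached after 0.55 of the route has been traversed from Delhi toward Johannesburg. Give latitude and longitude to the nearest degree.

≈ lat 2°S, lon 50°E

Write both endpoints as unit vectors p₁, p₂ with components (cos φ cos λ, cos φ sin λ, sin φ).
The central angle between the endpoints is δ = arccos(p₁·p₂) ≈ 1.263 rad (72.3°).
Interpolate at f = 0.55 with slerp weights a = sin((1−f)δ)/sin δ ≈ 0.565, b = sin(fδ)/sin δ ≈ 0.672.
p = a·p₁ + b·p₂ ≈ (0.642, 0.766, -0.026); φ = arcsin(p_z) ≈ -1.50°, λ = atan2(p_y, p_x) ≈ 50.05°.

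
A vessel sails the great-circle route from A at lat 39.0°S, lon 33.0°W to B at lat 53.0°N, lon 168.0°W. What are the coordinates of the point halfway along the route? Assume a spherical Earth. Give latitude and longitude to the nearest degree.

Convert each endpoint to a unit vector on the sphere (x = cos φ cos λ, y = cos φ sin λ, z = sin φ).
The central angle between the endpoints is δ = arccos(p₁·p₂) ≈ 2.556 rad (146.4°).
Interpolate at f = 1/2 with slerp weights a = sin((1−f)δ)/sin δ ≈ 1.732, b = sin(fδ)/sin δ ≈ 1.732.
p = a·p₁ + b·p₂ ≈ (0.109, -0.950, 0.293); φ = arcsin(p_z) ≈ 17.05°, λ = atan2(p_y, p_x) ≈ -83.44°.

≈ lat 17°N, lon 83°W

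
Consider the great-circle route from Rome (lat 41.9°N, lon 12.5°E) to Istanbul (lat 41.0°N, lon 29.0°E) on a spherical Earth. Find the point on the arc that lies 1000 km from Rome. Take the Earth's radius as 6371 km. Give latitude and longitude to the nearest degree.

Convert each endpoint to a unit vector on the sphere (x = cos φ cos λ, y = cos φ sin λ, z = sin φ).
The central angle between the endpoints is δ = arccos(p₁·p₂) ≈ 0.216 rad (12.4°). The total great-circle distance is δ·R ≈ 0.216 × 6371 ≈ 1377 km, so the target fraction is f = 1000/1377 ≈ 0.726.
Interpolate at f ≈ 0.726 with slerp weights a = sin((1−f)δ)/sin δ ≈ 0.276, b = sin(fδ)/sin δ ≈ 0.729.
p = a·p₁ + b·p₂ ≈ (0.682, 0.311, 0.662); φ = arcsin(p_z) ≈ 41.48°, λ = atan2(p_y, p_x) ≈ 24.54°.

≈ lat 41°N, lon 25°E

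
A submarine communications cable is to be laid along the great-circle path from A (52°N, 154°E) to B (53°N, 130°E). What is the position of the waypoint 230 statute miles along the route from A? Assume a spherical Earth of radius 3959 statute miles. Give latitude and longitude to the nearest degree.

Convert each endpoint to a unit vector on the sphere (x = cos φ cos λ, y = cos φ sin λ, z = sin φ).
The central angle between the endpoints is δ = arccos(p₁·p₂) ≈ 0.254 rad (14.6°). The total great-circle distance is δ·R ≈ 0.254 × 3959 ≈ 1007 mi, so the target fraction is f = 230/1007 ≈ 0.228.
Interpolate at f ≈ 0.228 with slerp weights a = sin((1−f)δ)/sin δ ≈ 0.775, b = sin(fδ)/sin δ ≈ 0.231.
p = a·p₁ + b·p₂ ≈ (-0.518, 0.316, 0.795); φ = arcsin(p_z) ≈ 52.65°, λ = atan2(p_y, p_x) ≈ 148.66°.

≈ (53°N, 149°E)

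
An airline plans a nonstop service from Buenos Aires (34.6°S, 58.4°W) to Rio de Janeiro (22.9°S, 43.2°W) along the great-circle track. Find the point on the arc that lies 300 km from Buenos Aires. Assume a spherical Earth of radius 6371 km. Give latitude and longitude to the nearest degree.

Write both endpoints as unit vectors p₁, p₂ with components (cos φ cos λ, cos φ sin λ, sin φ).
The central angle between the endpoints is δ = arccos(p₁·p₂) ≈ 0.309 rad (17.7°). The total great-circle distance is δ·R ≈ 0.309 × 6371 ≈ 1967 km, so the target fraction is f = 300/1967 ≈ 0.152.
Interpolate at f ≈ 0.152 with slerp weights a = sin((1−f)δ)/sin δ ≈ 0.851, b = sin(fδ)/sin δ ≈ 0.155.
p = a·p₁ + b·p₂ ≈ (0.471, -0.695, -0.544); φ = arcsin(p_z) ≈ -32.94°, λ = atan2(p_y, p_x) ≈ -55.85°.

≈ (33°S, 56°W)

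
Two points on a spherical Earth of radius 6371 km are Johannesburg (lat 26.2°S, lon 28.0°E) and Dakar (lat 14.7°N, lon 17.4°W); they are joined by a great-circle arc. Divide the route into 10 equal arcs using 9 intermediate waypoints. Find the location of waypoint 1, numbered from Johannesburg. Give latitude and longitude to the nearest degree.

≈ lat 22°S, lon 23°E

Write both endpoints as unit vectors p₁, p₂ with components (cos φ cos λ, cos φ sin λ, sin φ).
The central angle between the endpoints is δ = arccos(p₁·p₂) ≈ 1.050 rad (60.2°).
Interpolate at f = 1/10 with slerp weights a = sin((1−f)δ)/sin δ ≈ 0.934, b = sin(fδ)/sin δ ≈ 0.121.
p = a·p₁ + b·p₂ ≈ (0.852, 0.359, -0.382); φ = arcsin(p_z) ≈ -22.45°, λ = atan2(p_y, p_x) ≈ 22.83°.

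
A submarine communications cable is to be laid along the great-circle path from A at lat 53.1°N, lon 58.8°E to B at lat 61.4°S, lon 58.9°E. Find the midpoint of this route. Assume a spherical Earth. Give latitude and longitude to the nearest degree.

≈ lat 4°S, lon 59°E

Convert each endpoint to a unit vector on the sphere (x = cos φ cos λ, y = cos φ sin λ, z = sin φ).
The central angle between the endpoints is δ = arccos(p₁·p₂) ≈ 1.998 rad (114.5°).
Interpolate at f = 1/2 with slerp weights a = sin((1−f)δ)/sin δ ≈ 0.924, b = sin(fδ)/sin δ ≈ 0.924.
p = a·p₁ + b·p₂ ≈ (0.516, 0.854, -0.072); φ = arcsin(p_z) ≈ -4.15°, λ = atan2(p_y, p_x) ≈ 58.84°.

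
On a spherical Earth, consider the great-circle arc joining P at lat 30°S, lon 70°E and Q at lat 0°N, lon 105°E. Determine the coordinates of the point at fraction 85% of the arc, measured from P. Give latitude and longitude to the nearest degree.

From cos δ = sin φ₁ sin φ₂ + cos φ₁ cos φ₂ cos Δλ, the central angle is δ ≈ 0.782 rad (44.8°).
Interpolate at f = 0.85 with slerp weights a = sin((1−f)δ)/sin δ ≈ 0.166, b = sin(fδ)/sin δ ≈ 0.875.
p = a·p₁ + b·p₂ ≈ (-0.177, 0.981, -0.083); φ = arcsin(p_z) ≈ -4.76°, λ = atan2(p_y, p_x) ≈ 100.25°.

≈ lat 5°S, lon 100°E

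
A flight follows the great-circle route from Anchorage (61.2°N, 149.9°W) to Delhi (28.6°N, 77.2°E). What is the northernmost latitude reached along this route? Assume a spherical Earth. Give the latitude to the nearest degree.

≈ 72°N

The great circle lies in the plane with unit normal n̂ = (p₁ × p₂)/|p₁ × p₂|.
Here n̂_z ≈ -0.313; the vertex latitude is φ_max = arccos|n̂_z| ≈ 71.8°.
Check via Clairaut: cos φ_max = |cos φ₁| · sin C = cos(61.2°)·sin(40.5°) ≈ 0.313, again giving ≈ 71.8°.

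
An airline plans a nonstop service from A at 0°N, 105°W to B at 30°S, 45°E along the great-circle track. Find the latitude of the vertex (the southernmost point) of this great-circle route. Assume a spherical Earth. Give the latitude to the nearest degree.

≈ 49°S

The great circle lies in the plane with unit normal n̂ = (p₁ × p₂)/|p₁ × p₂|.
Here n̂_z ≈ +0.655; the vertex latitude is φ_max = arccos|n̂_z| ≈ 49.1°.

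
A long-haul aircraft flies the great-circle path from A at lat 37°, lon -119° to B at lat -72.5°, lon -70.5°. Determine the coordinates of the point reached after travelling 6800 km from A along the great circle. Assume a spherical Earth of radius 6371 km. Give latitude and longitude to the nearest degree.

From cos δ = sin φ₁ sin φ₂ + cos φ₁ cos φ₂ cos Δλ, the central angle is δ ≈ 1.999 rad (114.5°). The total great-circle distance is δ·R ≈ 1.999 × 6371 ≈ 12733 km, so the target fraction is f = 6800/12733 ≈ 0.534.
Interpolate at f ≈ 0.534 with slerp weights a = sin((1−f)δ)/sin δ ≈ 0.882, b = sin(fδ)/sin δ ≈ 0.963.
p = a·p₁ + b·p₂ ≈ (-0.245, -0.889, -0.387); φ = arcsin(p_z) ≈ -22.79°, λ = atan2(p_y, p_x) ≈ -105.40°.

≈ lat -23°, lon -105°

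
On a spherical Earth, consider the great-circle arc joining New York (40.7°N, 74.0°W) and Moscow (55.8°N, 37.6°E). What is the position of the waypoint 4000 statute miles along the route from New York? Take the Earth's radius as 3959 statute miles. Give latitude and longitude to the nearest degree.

≈ 61°N, 22°E

Convert each endpoint to a unit vector on the sphere (x = cos φ cos λ, y = cos φ sin λ, z = sin φ).
The central angle between the endpoints is δ = arccos(p₁·p₂) ≈ 1.178 rad (67.5°). The total great-circle distance is δ·R ≈ 1.178 × 3959 ≈ 4665 mi, so the target fraction is f = 4000/4665 ≈ 0.857.
Interpolate at f ≈ 0.857 with slerp weights a = sin((1−f)δ)/sin δ ≈ 0.181, b = sin(fδ)/sin δ ≈ 0.917.
p = a·p₁ + b·p₂ ≈ (0.446, 0.183, 0.876); φ = arcsin(p_z) ≈ 61.19°, λ = atan2(p_y, p_x) ≈ 22.25°.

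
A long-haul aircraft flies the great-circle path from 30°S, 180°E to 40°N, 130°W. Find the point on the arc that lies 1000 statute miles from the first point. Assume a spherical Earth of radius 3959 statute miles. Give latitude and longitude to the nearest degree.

≈ 18°S, 171°W

From cos δ = sin φ₁ sin φ₂ + cos φ₁ cos φ₂ cos Δλ, the central angle is δ ≈ 1.466 rad (84.0°). The total great-circle distance is δ·R ≈ 1.466 × 3959 ≈ 5802 mi, so the target fraction is f = 1000/5802 ≈ 0.172.
Interpolate at f ≈ 0.172 with slerp weights a = sin((1−f)δ)/sin δ ≈ 0.942, b = sin(fδ)/sin δ ≈ 0.251.
p = a·p₁ + b·p₂ ≈ (-0.939, -0.147, -0.309); φ = arcsin(p_z) ≈ -18.02°, λ = atan2(p_y, p_x) ≈ -171.08°.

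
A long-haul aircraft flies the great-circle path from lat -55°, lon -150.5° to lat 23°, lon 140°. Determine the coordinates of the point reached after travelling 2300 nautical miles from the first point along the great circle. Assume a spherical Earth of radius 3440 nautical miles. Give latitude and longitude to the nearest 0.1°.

Write both endpoints as unit vectors p₁, p₂ with components (cos φ cos λ, cos φ sin λ, sin φ).
The central angle between the endpoints is δ = arccos(p₁·p₂) ≈ 1.706 rad (97.8°). The total great-circle distance is δ·R ≈ 1.706 × 3440 ≈ 5870 nmi, so the target fraction is f = 2300/5870 ≈ 0.392.
Interpolate at f ≈ 0.392 with slerp weights a = sin((1−f)δ)/sin δ ≈ 0.869, b = sin(fδ)/sin δ ≈ 0.626.
p = a·p₁ + b·p₂ ≈ (-0.875, 0.125, -0.468); φ = arcsin(p_z) ≈ -27.88°, λ = atan2(p_y, p_x) ≈ 171.89°.

≈ lat -27.9°, lon 171.9°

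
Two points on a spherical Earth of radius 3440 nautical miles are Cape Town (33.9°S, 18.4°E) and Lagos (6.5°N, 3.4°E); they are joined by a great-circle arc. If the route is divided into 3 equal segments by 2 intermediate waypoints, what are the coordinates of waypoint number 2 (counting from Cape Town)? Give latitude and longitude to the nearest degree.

≈ (7°S, 8°E)

Write both endpoints as unit vectors p₁, p₂ with components (cos φ cos λ, cos φ sin λ, sin φ).
The central angle between the endpoints is δ = arccos(p₁·p₂) ≈ 0.747 rad (42.8°).
Interpolate at f = 2/3 with slerp weights a = sin((1−f)δ)/sin δ ≈ 0.363, b = sin(fδ)/sin δ ≈ 0.703.
p = a·p₁ + b·p₂ ≈ (0.983, 0.136, -0.123); φ = arcsin(p_z) ≈ -7.05°, λ = atan2(p_y, p_x) ≈ 7.90°.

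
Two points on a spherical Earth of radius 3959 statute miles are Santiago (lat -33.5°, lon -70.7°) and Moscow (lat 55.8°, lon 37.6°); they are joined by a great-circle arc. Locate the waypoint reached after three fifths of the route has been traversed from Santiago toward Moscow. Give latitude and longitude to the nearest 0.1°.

From cos δ = sin φ₁ sin φ₂ + cos φ₁ cos φ₂ cos Δλ, the central angle is δ ≈ 2.219 rad (127.1°).
Interpolate at f = 3/5 with slerp weights a = sin((1−f)δ)/sin δ ≈ 0.973, b = sin(fδ)/sin δ ≈ 1.219.
p = a·p₁ + b·p₂ ≈ (0.811, -0.348, 0.471); φ = arcsin(p_z) ≈ 28.09°, λ = atan2(p_y, p_x) ≈ -23.21°.

≈ lat 28.1°, lon -23.2°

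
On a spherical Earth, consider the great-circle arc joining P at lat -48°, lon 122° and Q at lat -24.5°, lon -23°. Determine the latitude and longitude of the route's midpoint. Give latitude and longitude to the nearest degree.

Convert each endpoint to a unit vector on the sphere (x = cos φ cos λ, y = cos φ sin λ, z = sin φ).
The central angle between the endpoints is δ = arccos(p₁·p₂) ≈ 1.763 rad (101.0°).
Interpolate at f = 1/2 with slerp weights a = sin((1−f)δ)/sin δ ≈ 0.786, b = sin(fδ)/sin δ ≈ 0.786.
p = a·p₁ + b·p₂ ≈ (0.380, 0.167, -0.910); φ = arcsin(p_z) ≈ -65.51°, λ = atan2(p_y, p_x) ≈ 23.69°.

≈ lat -66°, lon 24°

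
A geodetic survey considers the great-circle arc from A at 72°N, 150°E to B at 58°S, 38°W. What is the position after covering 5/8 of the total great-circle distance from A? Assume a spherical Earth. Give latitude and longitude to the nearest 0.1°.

≈ 3.7°N, 46.8°W

Convert each endpoint to a unit vector on the sphere (x = cos φ cos λ, y = cos φ sin λ, z = sin φ).
The central angle between the endpoints is δ = arccos(p₁·p₂) ≈ 2.891 rad (165.6°).
Interpolate at f = 5/8 with slerp weights a = sin((1−f)δ)/sin δ ≈ 3.561, b = sin(fδ)/sin δ ≈ 3.917.
p = a·p₁ + b·p₂ ≈ (0.683, -0.728, 0.065); φ = arcsin(p_z) ≈ 3.70°, λ = atan2(p_y, p_x) ≈ -46.83°.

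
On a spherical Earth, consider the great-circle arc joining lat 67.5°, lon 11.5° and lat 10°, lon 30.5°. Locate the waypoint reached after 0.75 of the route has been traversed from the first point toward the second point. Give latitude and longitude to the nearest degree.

≈ lat 25°, lon 28°

From cos δ = sin φ₁ sin φ₂ + cos φ₁ cos φ₂ cos Δλ, the central angle is δ ≈ 1.028 rad (58.9°).
Interpolate at f = 0.75 with slerp weights a = sin((1−f)δ)/sin δ ≈ 0.297, b = sin(fδ)/sin δ ≈ 0.814.
p = a·p₁ + b·p₂ ≈ (0.802, 0.429, 0.416); φ = arcsin(p_z) ≈ 24.55°, λ = atan2(p_y, p_x) ≈ 28.17°.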